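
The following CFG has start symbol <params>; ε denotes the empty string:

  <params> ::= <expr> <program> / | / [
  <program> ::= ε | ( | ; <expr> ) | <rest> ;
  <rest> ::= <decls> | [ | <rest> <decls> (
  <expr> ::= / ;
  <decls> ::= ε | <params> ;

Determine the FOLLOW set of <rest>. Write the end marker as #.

In <program> ::= <rest> ;: add FIRST(;) = { ; }.
In <rest> ::= <rest> <decls> (: add FIRST(<decls> () = { (, / }.
Union: FOLLOW(<rest>) = { (, /, ; }.

{ (, /, ; }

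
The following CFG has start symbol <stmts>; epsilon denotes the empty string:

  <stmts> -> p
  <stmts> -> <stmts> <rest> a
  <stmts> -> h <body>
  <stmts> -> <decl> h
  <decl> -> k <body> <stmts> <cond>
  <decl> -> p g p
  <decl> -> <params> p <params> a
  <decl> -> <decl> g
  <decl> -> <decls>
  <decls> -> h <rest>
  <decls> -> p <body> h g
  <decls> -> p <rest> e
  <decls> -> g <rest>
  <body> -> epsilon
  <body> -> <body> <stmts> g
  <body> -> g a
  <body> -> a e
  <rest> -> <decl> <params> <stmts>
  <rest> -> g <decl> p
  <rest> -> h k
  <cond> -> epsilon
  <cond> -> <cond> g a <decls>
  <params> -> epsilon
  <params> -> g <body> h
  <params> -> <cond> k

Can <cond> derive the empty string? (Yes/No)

Yes

<cond> has an epsilon-production, so <cond> ⇒ epsilon.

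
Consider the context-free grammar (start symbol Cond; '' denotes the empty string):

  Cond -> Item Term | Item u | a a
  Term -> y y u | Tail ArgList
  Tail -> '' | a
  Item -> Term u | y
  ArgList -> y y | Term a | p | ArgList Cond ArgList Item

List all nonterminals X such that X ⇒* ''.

{ Tail }

Directly nullable (have an ''-production): Tail.
No other nonterminal has a production whose RHS symbols are all nullable.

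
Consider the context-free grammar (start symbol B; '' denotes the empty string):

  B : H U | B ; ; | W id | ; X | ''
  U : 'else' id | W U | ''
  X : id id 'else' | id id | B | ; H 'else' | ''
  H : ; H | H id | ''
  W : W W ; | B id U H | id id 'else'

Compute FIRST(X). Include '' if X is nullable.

{ 'else', ;, id, '' }

X : id id 'else' contributes {id}.
X : id id contributes {id}.
From X : B: add FIRST(B) = { 'else', ;, id, '' } (including '' since B is nullable).
X : ; H 'else' contributes {;}.
X : '' contributes ''.
Union: FIRST(X) = { 'else', ;, id, '' }.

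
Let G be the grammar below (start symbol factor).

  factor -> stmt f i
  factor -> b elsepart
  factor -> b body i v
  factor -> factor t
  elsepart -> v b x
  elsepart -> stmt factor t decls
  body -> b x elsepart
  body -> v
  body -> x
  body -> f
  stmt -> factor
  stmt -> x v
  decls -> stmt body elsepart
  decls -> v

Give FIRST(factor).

{ b, x }

From factor -> stmt f i: add FIRST(stmt) = { b, x }.
factor -> b elsepart contributes {b}.
factor -> b body i v contributes {b}.
From factor -> factor t: add FIRST(factor) = { b, x }.
Union: FIRST(factor) = { b, x }.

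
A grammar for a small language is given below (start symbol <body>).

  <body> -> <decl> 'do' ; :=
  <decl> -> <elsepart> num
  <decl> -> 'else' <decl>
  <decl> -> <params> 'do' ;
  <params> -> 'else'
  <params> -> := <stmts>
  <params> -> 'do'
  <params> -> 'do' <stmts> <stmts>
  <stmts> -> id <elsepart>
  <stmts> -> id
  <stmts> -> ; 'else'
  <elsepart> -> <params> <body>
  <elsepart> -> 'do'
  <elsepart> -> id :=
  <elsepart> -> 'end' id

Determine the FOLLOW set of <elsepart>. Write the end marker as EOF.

{ 'do', 'else', 'end', :=, ;, id, num }

In <decl> -> <elsepart> num: add FIRST(num) = { num }.
In <stmts> -> id <elsepart>: <elsepart> is at the end, add FOLLOW(<stmts>) = { 'do', 'else', 'end', :=, ;, id }.
Union: FOLLOW(<elsepart>) = { 'do', 'else', 'end', :=, ;, id, num }.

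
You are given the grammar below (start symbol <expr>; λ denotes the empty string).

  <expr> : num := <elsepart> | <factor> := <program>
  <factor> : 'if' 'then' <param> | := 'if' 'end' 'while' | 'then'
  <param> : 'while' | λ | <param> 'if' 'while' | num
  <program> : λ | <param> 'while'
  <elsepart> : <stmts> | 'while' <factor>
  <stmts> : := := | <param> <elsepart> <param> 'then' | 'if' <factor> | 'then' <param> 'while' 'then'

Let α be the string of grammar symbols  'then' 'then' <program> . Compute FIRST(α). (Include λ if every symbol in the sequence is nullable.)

'then' is a terminal; add {'then'} and stop.

{ 'then' }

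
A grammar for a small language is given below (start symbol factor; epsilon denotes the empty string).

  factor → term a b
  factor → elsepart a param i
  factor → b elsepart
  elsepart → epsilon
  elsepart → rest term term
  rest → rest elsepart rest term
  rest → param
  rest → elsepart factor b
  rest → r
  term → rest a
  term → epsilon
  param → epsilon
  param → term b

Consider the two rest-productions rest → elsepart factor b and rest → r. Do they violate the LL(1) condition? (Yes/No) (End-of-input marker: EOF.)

Yes

FIRST(elsepart factor b) = { a, b, r } and FIRST(r) = { r }.
Both contain r, so the two alternatives are not disjoint — LL(1) conflict.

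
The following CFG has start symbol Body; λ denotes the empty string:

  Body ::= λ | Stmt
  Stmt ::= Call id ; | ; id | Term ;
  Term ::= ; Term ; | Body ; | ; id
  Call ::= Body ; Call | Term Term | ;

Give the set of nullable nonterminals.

{ Body }

Directly nullable (have an λ-production): Body.
No other nonterminal has a production whose RHS symbols are all nullable.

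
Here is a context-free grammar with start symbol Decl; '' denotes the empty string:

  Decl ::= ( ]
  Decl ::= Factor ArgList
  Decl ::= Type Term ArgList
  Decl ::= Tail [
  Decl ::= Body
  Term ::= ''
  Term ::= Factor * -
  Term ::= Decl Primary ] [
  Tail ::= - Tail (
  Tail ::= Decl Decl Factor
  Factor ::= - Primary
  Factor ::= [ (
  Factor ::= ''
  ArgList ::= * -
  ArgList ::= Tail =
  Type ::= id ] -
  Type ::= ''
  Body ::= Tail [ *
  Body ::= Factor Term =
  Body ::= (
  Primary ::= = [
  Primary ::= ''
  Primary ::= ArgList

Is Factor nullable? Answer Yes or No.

Factor has an ''-production, so Factor ⇒ ''.

Yes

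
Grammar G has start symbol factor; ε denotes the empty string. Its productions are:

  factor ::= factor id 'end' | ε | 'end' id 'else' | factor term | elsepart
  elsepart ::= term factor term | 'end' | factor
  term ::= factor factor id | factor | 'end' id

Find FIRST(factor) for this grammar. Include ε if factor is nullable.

From factor ::= factor id 'end': factor nullable, take FIRST(factor) ∪ {id} = { 'end', id }.
factor ::= ε contributes ε.
factor ::= 'end' id 'else' contributes {'end'}.
From factor ::= factor term: factor, term nullable, take FIRST(factor) ∪ FIRST(term) = { 'end', id }; also ε since the whole RHS is nullable.
From factor ::= elsepart: add FIRST(elsepart) = { 'end', id, ε } (including ε since elsepart is nullable).
Union: FIRST(factor) = { 'end', id, ε }.

{ 'end', id, ε }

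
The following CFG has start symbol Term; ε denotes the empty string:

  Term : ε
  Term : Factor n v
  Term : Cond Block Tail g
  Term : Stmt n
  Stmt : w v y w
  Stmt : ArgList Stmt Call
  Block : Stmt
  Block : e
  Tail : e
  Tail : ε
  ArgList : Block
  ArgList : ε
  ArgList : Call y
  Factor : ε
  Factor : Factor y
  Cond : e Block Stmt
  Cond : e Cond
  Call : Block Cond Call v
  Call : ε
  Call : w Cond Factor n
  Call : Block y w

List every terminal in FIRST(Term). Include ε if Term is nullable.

{ e, n, w, y, ε }

Term : ε contributes ε.
From Term : Factor n v: Factor nullable, take FIRST(Factor) ∪ {n} = { n, y }.
From Term : Cond Block Tail g: add FIRST(Cond) = { e }.
From Term : Stmt n: add FIRST(Stmt) = { e, w, y }.
Union: FIRST(Term) = { e, n, w, y, ε }.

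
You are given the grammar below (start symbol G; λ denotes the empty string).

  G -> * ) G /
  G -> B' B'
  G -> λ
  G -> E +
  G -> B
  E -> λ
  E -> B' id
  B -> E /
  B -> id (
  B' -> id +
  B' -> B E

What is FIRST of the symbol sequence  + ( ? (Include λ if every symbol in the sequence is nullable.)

{ + }

+ is a terminal; add {+} and stop.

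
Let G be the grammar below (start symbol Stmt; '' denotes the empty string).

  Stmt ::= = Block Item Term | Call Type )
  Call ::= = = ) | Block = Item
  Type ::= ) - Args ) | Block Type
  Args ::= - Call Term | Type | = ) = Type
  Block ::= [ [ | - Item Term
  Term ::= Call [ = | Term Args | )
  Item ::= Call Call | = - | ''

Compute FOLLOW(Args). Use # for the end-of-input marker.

In Type ::= ) - Args ): add FIRST()) = { ) }.
In Term ::= Term Args: Args is at the end, add FOLLOW(Term) = { #, ), -, =, [ }.
Union: FOLLOW(Args) = { #, ), -, =, [ }.

{ #, ), -, =, [ }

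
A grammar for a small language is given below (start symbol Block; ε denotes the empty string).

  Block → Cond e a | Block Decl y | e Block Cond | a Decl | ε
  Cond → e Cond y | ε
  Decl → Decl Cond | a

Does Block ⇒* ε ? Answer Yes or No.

Yes

Block has an ε-production, so Block ⇒ ε.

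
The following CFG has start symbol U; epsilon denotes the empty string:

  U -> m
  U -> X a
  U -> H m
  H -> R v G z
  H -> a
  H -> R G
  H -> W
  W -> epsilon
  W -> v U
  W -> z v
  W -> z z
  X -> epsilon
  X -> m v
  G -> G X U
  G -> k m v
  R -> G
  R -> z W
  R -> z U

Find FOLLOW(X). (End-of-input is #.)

In U -> X a: add FIRST(a) = { a }.
In G -> G X U: add FIRST(U) = { a, k, m, v, z }.
Union: FOLLOW(X) = { a, k, m, v, z }.

{ a, k, m, v, z }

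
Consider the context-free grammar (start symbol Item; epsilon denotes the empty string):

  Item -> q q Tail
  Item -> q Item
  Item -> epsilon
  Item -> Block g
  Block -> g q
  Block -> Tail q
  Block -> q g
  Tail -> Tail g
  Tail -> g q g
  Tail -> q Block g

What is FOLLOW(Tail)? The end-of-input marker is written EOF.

In Item -> q q Tail: Tail is at the end, add FOLLOW(Item) = { EOF }.
In Block -> Tail q: add FIRST(q) = { q }.
In Tail -> Tail g: add FIRST(g) = { g }.
Union: FOLLOW(Tail) = { EOF, g, q }.

{ EOF, g, q }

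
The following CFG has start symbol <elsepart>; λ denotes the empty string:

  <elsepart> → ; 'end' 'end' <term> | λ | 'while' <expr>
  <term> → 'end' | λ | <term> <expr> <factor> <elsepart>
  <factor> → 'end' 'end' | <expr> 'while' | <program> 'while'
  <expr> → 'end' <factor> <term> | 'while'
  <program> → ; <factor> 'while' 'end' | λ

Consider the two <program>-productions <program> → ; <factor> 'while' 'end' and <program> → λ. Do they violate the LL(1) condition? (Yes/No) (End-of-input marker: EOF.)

No

FIRST(; <factor> 'while' 'end') = { ; } and FIRST(λ) = { λ }.
The second is nullable but FOLLOW(<program>) = { 'while' } is disjoint from FIRST of the first.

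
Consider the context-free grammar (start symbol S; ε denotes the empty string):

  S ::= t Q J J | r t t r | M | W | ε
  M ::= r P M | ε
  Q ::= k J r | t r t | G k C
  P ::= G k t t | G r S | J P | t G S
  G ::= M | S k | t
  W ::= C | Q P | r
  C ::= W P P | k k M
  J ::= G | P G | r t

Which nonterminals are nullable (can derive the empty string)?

{ G, J, M, S }

Directly nullable (have an ε-production): S, M.
G ::= M with every symbol nullable, so G is nullable.
J ::= G with every symbol nullable, so J is nullable.
No other nonterminal has a production whose RHS symbols are all nullable.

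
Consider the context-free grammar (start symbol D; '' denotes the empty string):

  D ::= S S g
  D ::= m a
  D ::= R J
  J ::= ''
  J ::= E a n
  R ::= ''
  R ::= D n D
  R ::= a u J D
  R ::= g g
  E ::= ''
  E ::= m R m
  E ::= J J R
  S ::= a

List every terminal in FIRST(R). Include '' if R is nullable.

{ a, g, m, n, '' }

R ::= '' contributes ''.
From R ::= D n D: D nullable, take FIRST(D) ∪ {n} = { a, g, m, n }.
R ::= a u J D contributes {a}.
R ::= g g contributes {g}.
Union: FIRST(R) = { a, g, m, n, '' }.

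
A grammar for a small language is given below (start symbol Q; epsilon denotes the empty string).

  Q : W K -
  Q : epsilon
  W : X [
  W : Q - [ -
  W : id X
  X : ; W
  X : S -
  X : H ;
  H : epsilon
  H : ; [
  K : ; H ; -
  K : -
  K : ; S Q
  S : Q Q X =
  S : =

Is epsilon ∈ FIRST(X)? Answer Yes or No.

Nullable nonterminals: H, Q.
No production of X has an RHS whose symbols are all nullable, so X is not nullable.

No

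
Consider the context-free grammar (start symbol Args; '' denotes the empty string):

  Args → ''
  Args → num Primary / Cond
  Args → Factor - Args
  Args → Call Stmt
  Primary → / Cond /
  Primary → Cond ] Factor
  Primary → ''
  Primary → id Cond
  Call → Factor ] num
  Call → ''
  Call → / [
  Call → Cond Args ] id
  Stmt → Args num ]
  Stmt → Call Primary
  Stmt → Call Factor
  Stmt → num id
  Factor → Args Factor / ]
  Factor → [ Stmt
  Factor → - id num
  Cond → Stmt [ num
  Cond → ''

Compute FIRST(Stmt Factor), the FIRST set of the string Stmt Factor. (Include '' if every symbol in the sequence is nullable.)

{ -, /, [, ], id, num }

Add FIRST(Stmt)\{''} = { -, /, [, ], id, num }; Stmt is nullable, continue.
Add FIRST(Factor) = { -, /, [, ], id, num }; Factor is not nullable, stop.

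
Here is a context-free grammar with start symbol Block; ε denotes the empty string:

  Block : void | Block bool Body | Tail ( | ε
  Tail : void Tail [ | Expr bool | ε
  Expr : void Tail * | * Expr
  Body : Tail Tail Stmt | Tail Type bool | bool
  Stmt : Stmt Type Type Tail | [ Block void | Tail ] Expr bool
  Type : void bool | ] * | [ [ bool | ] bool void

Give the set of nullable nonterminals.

Directly nullable (have an ε-production): Block, Tail.
No other nonterminal has a production whose RHS symbols are all nullable.

{ Block, Tail }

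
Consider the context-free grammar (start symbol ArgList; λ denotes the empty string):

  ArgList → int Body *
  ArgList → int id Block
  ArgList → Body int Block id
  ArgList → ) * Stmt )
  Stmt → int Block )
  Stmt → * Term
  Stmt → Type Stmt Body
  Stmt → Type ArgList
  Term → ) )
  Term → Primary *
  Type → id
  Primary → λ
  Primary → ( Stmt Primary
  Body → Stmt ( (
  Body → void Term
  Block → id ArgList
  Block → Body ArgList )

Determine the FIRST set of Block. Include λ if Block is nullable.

Block → id ArgList contributes {id}.
From Block → Body ArgList ): add FIRST(Body) = { *, id, int, void }.
Union: FIRST(Block) = { *, id, int, void }.

{ *, id, int, void }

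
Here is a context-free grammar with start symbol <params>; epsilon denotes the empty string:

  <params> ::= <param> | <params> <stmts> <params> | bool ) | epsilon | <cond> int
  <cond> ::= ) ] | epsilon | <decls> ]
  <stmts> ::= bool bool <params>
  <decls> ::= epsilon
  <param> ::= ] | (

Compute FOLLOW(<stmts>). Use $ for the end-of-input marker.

{ $, (, ), ], bool, int }

In <params> ::= <params> <stmts> <params>: add FIRST(<params>)\{epsilon} = { (, ), ], bool, int }.
  Since <params> is nullable, also add FOLLOW(<params>) = { $, (, ), ], bool, int }.
Union: FOLLOW(<stmts>) = { $, (, ), ], bool, int }.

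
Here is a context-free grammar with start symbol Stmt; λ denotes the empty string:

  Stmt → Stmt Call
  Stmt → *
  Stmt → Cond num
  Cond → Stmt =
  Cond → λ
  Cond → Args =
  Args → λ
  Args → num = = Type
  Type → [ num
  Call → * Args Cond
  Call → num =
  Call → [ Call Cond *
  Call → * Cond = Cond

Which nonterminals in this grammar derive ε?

Directly nullable (have an λ-production): Cond, Args.
No other nonterminal has a production whose RHS symbols are all nullable.

{ Args, Cond }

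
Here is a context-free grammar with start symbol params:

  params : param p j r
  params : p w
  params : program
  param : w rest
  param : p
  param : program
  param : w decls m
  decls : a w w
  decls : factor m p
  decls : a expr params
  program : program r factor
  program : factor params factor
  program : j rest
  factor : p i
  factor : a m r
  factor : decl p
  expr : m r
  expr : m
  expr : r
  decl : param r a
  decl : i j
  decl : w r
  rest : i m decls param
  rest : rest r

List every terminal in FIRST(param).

param : w rest contributes {w}.
param : p contributes {p}.
From param : program: add FIRST(program) = { a, i, j, p, w }.
param : w decls m contributes {w}.
Union: FIRST(param) = { a, i, j, p, w }.

{ a, i, j, p, w }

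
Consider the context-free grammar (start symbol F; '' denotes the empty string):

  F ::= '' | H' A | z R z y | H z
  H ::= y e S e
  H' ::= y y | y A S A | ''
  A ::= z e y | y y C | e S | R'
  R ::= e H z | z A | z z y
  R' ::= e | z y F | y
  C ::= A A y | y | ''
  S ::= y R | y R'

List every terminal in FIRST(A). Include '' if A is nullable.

{ e, y, z }

A ::= z e y contributes {z}.
A ::= y y C contributes {y}.
A ::= e S contributes {e}.
From A ::= R': add FIRST(R') = { e, y, z }.
Union: FIRST(A) = { e, y, z }.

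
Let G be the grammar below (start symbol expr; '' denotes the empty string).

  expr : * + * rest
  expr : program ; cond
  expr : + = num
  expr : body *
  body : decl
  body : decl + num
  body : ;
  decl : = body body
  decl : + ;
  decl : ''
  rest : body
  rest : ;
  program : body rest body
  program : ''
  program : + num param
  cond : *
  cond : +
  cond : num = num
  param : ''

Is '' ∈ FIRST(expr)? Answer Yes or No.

No

Nullable nonterminals: body, decl, param, program, rest.
No production of expr has an RHS whose symbols are all nullable, so expr is not nullable.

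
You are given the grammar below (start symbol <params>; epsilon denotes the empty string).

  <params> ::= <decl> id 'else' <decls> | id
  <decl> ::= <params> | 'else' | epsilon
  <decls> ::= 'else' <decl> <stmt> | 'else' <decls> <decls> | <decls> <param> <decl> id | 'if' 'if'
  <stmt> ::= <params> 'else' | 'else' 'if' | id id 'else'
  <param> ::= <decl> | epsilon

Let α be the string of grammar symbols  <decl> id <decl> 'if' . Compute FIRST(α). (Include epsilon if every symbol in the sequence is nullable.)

{ 'else', id }

Add FIRST(<decl>)\{epsilon} = { 'else', id }; <decl> is nullable, continue.
id is a terminal; add {id} and stop.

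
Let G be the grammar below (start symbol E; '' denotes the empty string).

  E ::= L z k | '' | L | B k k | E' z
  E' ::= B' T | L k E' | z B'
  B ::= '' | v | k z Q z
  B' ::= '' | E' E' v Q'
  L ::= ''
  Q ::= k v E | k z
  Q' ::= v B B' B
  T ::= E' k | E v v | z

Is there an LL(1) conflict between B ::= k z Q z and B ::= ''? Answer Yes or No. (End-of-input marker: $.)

Yes

FIRST(k z Q z) = { k } and FIRST('') = { '' }.
The second alternative is nullable and FOLLOW(B) = { k, v, z } shares k with FIRST of the first — conflict.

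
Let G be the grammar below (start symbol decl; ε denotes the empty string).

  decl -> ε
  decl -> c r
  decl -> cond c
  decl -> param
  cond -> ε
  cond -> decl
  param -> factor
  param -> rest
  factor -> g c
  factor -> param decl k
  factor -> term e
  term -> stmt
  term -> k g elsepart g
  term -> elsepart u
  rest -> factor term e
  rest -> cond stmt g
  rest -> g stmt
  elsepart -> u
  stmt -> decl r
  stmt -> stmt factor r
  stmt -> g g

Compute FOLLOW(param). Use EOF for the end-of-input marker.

{ EOF, c, g, k, r, u }

In decl -> param: param is at the end, add FOLLOW(decl) = { EOF, c, g, k, r, u }.
In factor -> param decl k: add FIRST(decl k) = { c, g, k, r, u }.
Union: FOLLOW(param) = { EOF, c, g, k, r, u }.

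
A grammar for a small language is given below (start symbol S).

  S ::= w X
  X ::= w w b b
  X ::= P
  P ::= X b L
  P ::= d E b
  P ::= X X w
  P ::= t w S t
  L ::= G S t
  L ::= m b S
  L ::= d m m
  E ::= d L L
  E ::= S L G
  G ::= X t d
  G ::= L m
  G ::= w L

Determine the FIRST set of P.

From P ::= X b L: add FIRST(X) = { d, t, w }.
P ::= d E b contributes {d}.
From P ::= X X w: add FIRST(X) = { d, t, w }.
P ::= t w S t contributes {t}.
Union: FIRST(P) = { d, t, w }.

{ d, t, w }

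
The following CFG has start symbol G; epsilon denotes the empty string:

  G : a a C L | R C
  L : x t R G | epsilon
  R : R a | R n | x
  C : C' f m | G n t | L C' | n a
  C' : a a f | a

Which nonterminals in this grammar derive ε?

Directly nullable (have an epsilon-production): L.
No other nonterminal has a production whose RHS symbols are all nullable.

{ L }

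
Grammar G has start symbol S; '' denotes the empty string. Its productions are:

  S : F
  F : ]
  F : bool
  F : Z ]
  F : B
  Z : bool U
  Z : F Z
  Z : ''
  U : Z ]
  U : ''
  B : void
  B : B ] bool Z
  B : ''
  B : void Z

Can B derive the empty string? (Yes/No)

B has an ''-production, so B ⇒ ''.

Yes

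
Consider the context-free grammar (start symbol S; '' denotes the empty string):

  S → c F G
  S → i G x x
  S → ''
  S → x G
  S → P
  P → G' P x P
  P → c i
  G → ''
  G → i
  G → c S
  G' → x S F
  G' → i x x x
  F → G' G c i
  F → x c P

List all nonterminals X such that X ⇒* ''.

Directly nullable (have an ''-production): S, G.
No other nonterminal has a production whose RHS symbols are all nullable.

{ G, S }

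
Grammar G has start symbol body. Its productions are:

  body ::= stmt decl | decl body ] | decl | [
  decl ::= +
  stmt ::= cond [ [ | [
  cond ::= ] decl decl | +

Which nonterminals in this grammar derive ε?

{ } (none)

No nonterminal has an empty production or an RHS whose symbols are all nullable.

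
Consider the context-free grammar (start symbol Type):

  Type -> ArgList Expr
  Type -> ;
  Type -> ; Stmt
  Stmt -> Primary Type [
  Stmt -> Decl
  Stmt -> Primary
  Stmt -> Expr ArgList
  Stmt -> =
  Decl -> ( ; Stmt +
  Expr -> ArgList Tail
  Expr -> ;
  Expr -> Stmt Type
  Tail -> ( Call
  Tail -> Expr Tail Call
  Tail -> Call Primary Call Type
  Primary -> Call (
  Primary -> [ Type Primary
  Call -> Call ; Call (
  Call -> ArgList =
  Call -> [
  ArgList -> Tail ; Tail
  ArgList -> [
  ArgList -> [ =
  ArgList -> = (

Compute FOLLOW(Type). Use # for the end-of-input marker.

{ #, (, +, ;, =, [ }

Type is the start symbol, so # ∈ FOLLOW(Type).
In Stmt -> Primary Type [: add FIRST([) = { [ }.
In Expr -> Stmt Type: Type is at the end, add FOLLOW(Expr) = { #, (, +, ;, =, [ }.
In Tail -> Call Primary Call Type: Type is at the end, add FOLLOW(Tail) = { #, (, +, ;, =, [ }.
In Primary -> [ Type Primary: add FIRST(Primary) = { (, ;, =, [ }.
Union: FOLLOW(Type) = { #, (, +, ;, =, [ }.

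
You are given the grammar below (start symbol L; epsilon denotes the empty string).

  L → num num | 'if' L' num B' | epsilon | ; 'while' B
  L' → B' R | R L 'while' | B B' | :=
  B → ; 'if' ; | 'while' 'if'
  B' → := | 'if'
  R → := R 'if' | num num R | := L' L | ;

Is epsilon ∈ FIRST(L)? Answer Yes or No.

Yes

L has an epsilon-production, so L ⇒ epsilon.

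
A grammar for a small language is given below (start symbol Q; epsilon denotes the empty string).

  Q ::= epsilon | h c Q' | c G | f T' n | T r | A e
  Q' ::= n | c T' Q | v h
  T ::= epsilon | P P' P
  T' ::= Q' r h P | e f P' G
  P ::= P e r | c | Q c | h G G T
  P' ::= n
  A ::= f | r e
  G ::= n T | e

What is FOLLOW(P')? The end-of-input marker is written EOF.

In T ::= P P' P: add FIRST(P) = { c, f, h, r }.
In T' ::= e f P' G: add FIRST(G) = { e, n }.
Union: FOLLOW(P') = { c, e, f, h, n, r }.

{ c, e, f, h, n, r }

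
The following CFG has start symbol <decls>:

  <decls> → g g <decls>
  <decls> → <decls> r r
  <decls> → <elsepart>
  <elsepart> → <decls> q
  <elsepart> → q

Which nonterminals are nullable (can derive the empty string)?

{ } (none)

No nonterminal has an empty production or an RHS whose symbols are all nullable.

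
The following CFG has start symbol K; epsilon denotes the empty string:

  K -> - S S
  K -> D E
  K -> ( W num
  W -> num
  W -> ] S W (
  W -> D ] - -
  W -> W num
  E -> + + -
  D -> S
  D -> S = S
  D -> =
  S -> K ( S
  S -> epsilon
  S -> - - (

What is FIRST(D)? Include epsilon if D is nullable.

{ (, +, -, =, epsilon }

From D -> S: add FIRST(S) = { (, +, -, =, epsilon } (including epsilon since S is nullable).
From D -> S = S: S nullable, take FIRST(S) ∪ {=} = { (, +, -, = }.
D -> = contributes {=}.
Union: FIRST(D) = { (, +, -, =, epsilon }.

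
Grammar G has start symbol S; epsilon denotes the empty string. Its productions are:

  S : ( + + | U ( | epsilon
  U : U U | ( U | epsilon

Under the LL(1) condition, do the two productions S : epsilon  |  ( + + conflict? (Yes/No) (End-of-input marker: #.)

FIRST(epsilon) = { epsilon } and FIRST(( + +) = { ( }.
The first is nullable but FOLLOW(S) = { # } is disjoint from FIRST of the second.

No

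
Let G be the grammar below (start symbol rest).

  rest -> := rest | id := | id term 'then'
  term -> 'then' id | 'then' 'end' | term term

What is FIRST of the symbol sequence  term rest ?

{ 'then' }

Add FIRST(term) = { 'then' }; term is not nullable, stop.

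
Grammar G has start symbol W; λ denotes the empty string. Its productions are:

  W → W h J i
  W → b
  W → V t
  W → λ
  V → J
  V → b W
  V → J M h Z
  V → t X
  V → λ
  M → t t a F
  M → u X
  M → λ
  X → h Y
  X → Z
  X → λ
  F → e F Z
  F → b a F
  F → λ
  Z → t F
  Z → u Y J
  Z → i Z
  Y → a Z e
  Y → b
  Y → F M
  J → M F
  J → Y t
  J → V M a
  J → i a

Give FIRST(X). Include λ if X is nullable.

X → h Y contributes {h}.
From X → Z: add FIRST(Z) = { i, t, u }.
X → λ contributes λ.
Union: FIRST(X) = { h, i, t, u, λ }.

{ h, i, t, u, λ }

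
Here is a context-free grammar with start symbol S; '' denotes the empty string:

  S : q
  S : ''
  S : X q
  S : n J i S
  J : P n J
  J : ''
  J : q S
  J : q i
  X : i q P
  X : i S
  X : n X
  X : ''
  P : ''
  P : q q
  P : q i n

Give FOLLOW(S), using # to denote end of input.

{ #, i, q }

S is the start symbol, so # ∈ FOLLOW(S).
In S : n J i S: S is at the end, add FOLLOW(S) = { #, i, q }.
In J : q S: S is at the end, add FOLLOW(J) = { i }.
In X : i S: S is at the end, add FOLLOW(X) = { q }.
Union: FOLLOW(S) = { #, i, q }.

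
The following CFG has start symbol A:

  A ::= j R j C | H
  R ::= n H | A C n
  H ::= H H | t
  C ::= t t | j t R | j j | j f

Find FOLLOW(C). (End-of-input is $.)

{ $, j, n, t }

In A ::= j R j C: C is at the end, add FOLLOW(A) = { $, j, t }.
In R ::= A C n: add FIRST(n) = { n }.
Union: FOLLOW(C) = { $, j, n, t }.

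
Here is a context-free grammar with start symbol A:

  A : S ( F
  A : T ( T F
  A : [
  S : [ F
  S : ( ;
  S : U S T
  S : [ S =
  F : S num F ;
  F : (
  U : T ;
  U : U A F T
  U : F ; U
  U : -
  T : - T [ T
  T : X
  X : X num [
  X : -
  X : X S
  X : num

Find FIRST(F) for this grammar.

From F : S num F ;: add FIRST(S) = { (, -, [, num }.
F : ( contributes {(}.
Union: FIRST(F) = { (, -, [, num }.

{ (, -, [, num }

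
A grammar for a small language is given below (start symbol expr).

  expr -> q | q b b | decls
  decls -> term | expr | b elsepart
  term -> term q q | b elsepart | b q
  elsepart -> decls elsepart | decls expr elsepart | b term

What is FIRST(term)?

{ b }

From term -> term q q: add FIRST(term) = { b }.
term -> b elsepart contributes {b}.
term -> b q contributes {b}.
Union: FIRST(term) = { b }.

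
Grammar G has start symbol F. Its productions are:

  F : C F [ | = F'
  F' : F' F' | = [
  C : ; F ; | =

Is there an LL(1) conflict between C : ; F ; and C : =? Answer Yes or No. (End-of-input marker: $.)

FIRST(; F ;) = { ; } and FIRST(=) = { = }.
The FIRST sets are disjoint and neither alternative is nullable — no conflict.

No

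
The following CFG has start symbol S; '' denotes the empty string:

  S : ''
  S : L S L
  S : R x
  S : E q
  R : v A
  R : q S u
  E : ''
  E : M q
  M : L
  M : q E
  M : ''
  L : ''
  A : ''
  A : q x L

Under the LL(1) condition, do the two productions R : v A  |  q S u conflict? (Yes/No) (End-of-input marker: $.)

No

FIRST(v A) = { v } and FIRST(q S u) = { q }.
The FIRST sets are disjoint and neither alternative is nullable — no conflict.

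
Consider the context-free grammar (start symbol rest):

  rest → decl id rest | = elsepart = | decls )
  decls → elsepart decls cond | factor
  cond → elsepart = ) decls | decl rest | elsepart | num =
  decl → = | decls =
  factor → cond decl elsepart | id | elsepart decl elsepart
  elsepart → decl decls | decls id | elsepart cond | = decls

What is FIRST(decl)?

decl → = contributes {=}.
From decl → decls =: add FIRST(decls) = { =, id, num }.
Union: FIRST(decl) = { =, id, num }.

{ =, id, num }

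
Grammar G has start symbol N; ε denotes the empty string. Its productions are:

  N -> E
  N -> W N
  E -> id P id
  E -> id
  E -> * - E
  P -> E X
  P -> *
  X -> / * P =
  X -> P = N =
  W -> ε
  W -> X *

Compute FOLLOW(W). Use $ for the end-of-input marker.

In N -> W N: add FIRST(N) = { *, /, id }.
Union: FOLLOW(W) = { *, /, id }.

{ *, /, id }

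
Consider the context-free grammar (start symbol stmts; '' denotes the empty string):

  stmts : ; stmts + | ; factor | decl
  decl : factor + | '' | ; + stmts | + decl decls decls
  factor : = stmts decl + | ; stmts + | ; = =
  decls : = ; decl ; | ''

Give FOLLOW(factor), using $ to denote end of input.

In stmts : ; factor: factor is at the end, add FOLLOW(stmts) = { $, +, ;, = }.
In decl : factor +: add FIRST(+) = { + }.
Union: FOLLOW(factor) = { $, +, ;, = }.

{ $, +, ;, = }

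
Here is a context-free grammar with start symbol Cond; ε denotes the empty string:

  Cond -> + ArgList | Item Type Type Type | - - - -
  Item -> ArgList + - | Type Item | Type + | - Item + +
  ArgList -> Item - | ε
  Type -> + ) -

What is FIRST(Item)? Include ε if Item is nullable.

From Item -> ArgList + -: ArgList nullable, take FIRST(ArgList) ∪ {+} = { +, - }.
From Item -> Type Item: add FIRST(Type) = { + }.
From Item -> Type +: add FIRST(Type) = { + }.
Item -> - Item + + contributes {-}.
Union: FIRST(Item) = { +, - }.

{ +, - }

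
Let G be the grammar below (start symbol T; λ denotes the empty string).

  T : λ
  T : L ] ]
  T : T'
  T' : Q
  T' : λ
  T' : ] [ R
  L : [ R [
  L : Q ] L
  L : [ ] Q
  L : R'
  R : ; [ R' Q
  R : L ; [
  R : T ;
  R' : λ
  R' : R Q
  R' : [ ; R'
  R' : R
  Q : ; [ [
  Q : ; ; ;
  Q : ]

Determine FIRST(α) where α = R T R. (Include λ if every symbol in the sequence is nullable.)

Add FIRST(R) = { ;, [, ] }; R is not nullable, stop.

{ ;, [, ] }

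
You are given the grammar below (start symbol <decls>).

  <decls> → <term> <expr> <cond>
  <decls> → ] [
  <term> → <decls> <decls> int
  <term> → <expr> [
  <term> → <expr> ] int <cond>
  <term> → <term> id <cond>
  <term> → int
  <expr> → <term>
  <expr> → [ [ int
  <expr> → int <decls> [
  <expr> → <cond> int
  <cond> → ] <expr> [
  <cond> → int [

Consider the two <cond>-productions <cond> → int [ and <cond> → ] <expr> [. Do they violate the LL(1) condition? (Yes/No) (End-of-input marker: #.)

FIRST(int [) = { int } and FIRST(] <expr> [) = { ] }.
The FIRST sets are disjoint and neither alternative is nullable — no conflict.

No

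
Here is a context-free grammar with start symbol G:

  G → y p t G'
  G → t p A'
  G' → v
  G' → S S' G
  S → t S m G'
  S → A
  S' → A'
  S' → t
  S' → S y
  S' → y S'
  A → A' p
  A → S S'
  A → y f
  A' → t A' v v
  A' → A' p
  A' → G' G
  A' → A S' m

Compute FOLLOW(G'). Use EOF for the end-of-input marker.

In G → y p t G': G' is at the end, add FOLLOW(G) = { EOF, m, p, t, v, y }.
In S → t S m G': G' is at the end, add FOLLOW(S) = { m, t, v, y }.
In A' → G' G: add FIRST(G) = { t, y }.
Union: FOLLOW(G') = { EOF, m, p, t, v, y }.

{ EOF, m, p, t, v, y }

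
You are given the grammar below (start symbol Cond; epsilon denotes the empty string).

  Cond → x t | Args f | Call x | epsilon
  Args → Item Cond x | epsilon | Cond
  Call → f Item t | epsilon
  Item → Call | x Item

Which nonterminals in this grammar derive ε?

Directly nullable (have an epsilon-production): Cond, Args, Call.
Item → Call with every symbol nullable, so Item is nullable.

{ Args, Call, Cond, Item }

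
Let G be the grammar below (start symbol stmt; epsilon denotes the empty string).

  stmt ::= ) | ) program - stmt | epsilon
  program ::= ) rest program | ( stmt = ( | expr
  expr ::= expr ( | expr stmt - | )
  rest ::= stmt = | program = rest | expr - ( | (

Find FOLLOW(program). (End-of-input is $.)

In stmt ::= ) program - stmt: add FIRST(- stmt) = { - }.
In program ::= ) rest program: program is at the end, add FOLLOW(program) = { -, = }.
In rest ::= program = rest: add FIRST(= rest) = { = }.
Union: FOLLOW(program) = { -, = }.

{ -, = }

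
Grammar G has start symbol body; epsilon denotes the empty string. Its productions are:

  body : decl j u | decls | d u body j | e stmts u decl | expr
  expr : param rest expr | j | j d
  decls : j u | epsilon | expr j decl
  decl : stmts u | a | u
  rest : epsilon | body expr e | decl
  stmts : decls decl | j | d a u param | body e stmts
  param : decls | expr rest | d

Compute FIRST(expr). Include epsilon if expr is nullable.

From expr : param rest expr: param, rest nullable, take FIRST(param) ∪ FIRST(rest) ∪ FIRST(expr) = { a, d, e, j, u }.
expr : j contributes {j}.
expr : j d contributes {j}.
Union: FIRST(expr) = { a, d, e, j, u }.

{ a, d, e, j, u }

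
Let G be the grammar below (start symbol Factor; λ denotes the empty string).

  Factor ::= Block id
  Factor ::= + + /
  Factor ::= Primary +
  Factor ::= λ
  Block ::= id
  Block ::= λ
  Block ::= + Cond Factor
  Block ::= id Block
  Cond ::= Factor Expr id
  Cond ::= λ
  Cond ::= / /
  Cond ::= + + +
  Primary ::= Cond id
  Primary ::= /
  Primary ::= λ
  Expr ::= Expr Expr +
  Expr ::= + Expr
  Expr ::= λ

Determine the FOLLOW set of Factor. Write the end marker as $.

Factor is the start symbol, so $ ∈ FOLLOW(Factor).
In Block ::= + Cond Factor: Factor is at the end, add FOLLOW(Block) = { id }.
In Cond ::= Factor Expr id: add FIRST(Expr id) = { +, id }.
Union: FOLLOW(Factor) = { $, +, id }.

{ $, +, id }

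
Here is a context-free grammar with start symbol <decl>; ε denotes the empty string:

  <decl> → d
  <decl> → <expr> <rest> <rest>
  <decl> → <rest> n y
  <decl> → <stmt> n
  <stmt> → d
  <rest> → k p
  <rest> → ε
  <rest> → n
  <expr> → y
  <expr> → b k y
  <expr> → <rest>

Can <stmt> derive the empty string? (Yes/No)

No

Nullable nonterminals: <decl>, <expr>, <rest>.
No production of <stmt> has an RHS whose symbols are all nullable, so <stmt> is not nullable.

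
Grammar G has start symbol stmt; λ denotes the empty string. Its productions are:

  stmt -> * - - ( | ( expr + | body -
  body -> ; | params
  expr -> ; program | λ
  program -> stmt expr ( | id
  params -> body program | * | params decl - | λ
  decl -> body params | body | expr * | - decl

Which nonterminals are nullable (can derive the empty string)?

Directly nullable (have an λ-production): expr, params.
decl -> body params with every symbol nullable, so decl is nullable.
body -> params with every symbol nullable, so body is nullable.
No other nonterminal has a production whose RHS symbols are all nullable.

{ body, decl, expr, params }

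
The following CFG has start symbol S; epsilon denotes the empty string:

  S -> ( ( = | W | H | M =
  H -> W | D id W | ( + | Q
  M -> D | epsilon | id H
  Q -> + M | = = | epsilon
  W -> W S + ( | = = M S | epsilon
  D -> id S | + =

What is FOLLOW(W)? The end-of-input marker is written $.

{ $, (, +, =, id }

In S -> W: W is at the end, add FOLLOW(S) = { $, (, +, =, id }.
In H -> W: W is at the end, add FOLLOW(H) = { $, (, +, =, id }.
In H -> D id W: W is at the end, add FOLLOW(H) = { $, (, +, =, id }.
In W -> W S + (: add FIRST(S + () = { (, +, =, id }.
Union: FOLLOW(W) = { $, (, +, =, id }.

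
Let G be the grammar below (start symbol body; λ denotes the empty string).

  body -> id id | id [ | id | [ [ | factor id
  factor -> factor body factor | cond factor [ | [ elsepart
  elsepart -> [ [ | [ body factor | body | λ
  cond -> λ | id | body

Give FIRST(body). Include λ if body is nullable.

body -> id id contributes {id}.
body -> id [ contributes {id}.
body -> id contributes {id}.
body -> [ [ contributes {[}.
From body -> factor id: add FIRST(factor) = { [, id }.
Union: FIRST(body) = { [, id }.

{ [, id }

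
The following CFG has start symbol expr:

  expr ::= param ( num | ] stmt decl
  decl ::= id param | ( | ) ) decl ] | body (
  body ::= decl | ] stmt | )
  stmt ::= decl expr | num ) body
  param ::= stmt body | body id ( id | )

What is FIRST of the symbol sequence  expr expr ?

{ (, ), ], id, num }

Add FIRST(expr) = { (, ), ], id, num }; expr is not nullable, stop.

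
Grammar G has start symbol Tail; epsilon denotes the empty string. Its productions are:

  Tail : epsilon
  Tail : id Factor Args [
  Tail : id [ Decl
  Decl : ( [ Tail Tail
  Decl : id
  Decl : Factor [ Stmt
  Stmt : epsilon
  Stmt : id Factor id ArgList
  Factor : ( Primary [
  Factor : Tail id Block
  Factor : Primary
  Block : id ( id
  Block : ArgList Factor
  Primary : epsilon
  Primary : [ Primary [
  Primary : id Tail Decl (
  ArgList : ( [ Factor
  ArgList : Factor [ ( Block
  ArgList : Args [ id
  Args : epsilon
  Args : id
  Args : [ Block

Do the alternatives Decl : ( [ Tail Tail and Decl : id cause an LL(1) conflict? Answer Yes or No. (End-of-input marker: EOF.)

FIRST(( [ Tail Tail) = { ( } and FIRST(id) = { id }.
The FIRST sets are disjoint and neither alternative is nullable — no conflict.

No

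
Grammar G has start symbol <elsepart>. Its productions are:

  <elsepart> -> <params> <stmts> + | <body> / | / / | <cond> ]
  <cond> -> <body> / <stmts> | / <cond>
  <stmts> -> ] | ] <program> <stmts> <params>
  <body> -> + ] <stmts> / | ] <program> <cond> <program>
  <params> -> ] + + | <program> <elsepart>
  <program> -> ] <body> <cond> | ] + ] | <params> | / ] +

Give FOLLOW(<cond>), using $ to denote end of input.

In <elsepart> -> <cond> ]: add FIRST(]) = { ] }.
In <cond> -> / <cond>: <cond> is at the end, add FOLLOW(<cond>) = { +, /, ] }.
In <body> -> ] <program> <cond> <program>: add FIRST(<program>) = { /, ] }.
In <program> -> ] <body> <cond>: <cond> is at the end, add FOLLOW(<program>) = { +, /, ] }.
Union: FOLLOW(<cond>) = { +, /, ] }.

{ +, /, ] }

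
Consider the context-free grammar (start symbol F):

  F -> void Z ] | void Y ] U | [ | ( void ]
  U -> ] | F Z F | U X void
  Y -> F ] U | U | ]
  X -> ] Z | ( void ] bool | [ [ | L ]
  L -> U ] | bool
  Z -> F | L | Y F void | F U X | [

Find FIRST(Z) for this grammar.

{ (, [, ], bool, void }

From Z -> F: add FIRST(F) = { (, [, void }.
From Z -> L: add FIRST(L) = { (, [, ], bool, void }.
From Z -> Y F void: add FIRST(Y) = { (, [, ], void }.
From Z -> F U X: add FIRST(F) = { (, [, void }.
Z -> [ contributes {[}.
Union: FIRST(Z) = { (, [, ], bool, void }.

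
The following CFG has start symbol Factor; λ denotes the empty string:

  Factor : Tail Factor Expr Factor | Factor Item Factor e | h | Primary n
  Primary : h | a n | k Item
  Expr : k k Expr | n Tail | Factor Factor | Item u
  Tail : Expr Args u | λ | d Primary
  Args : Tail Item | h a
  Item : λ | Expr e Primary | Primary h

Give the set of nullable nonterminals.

{ Args, Item, Tail }

Directly nullable (have an λ-production): Tail, Item.
Args : Tail Item with every symbol nullable, so Args is nullable.
No other nonterminal has a production whose RHS symbols are all nullable.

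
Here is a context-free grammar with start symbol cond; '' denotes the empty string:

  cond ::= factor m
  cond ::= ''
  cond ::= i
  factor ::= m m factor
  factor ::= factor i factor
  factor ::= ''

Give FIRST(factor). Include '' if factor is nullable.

{ i, m, '' }

factor ::= m m factor contributes {m}.
From factor ::= factor i factor: factor nullable, take FIRST(factor) ∪ {i} = { i, m }.
factor ::= '' contributes ''.
Union: FIRST(factor) = { i, m, '' }.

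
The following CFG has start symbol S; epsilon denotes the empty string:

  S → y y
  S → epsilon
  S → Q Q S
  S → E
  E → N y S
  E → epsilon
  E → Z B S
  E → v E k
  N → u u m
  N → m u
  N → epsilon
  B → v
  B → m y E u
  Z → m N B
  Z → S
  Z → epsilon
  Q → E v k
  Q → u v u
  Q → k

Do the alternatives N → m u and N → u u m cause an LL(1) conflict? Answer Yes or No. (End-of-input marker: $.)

FIRST(m u) = { m } and FIRST(u u m) = { u }.
The FIRST sets are disjoint and neither alternative is nullable — no conflict.

No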